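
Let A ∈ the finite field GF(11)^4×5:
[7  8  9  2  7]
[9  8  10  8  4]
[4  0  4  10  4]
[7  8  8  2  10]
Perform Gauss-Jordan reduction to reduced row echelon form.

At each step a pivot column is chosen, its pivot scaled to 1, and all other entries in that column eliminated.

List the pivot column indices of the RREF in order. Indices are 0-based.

step 1: normalize row 0 (÷7) = (1, 9, 6, 5, 1)
  row 1: subtract 9×row0 = (0, 4, 0, 7, 6)
  row 2: subtract 4×row0 = (0, 8, 2, 1, 0)
  row 3: subtract 7×row0 = (0, 0, 10, 0, 3)
step 2: normalize row 1 (÷4) = (0, 1, 0, 10, 7)
  row 0: subtract 9×row1 = (1, 0, 6, 3, 4)
  row 2: subtract 8×row1 = (0, 0, 2, 9, 10)
step 3: normalize row 2 (÷2) = (0, 0, 1, 10, 5)
  row 0: subtract 6×row2 = (1, 0, 0, 9, 7)
  row 3: subtract 10×row2 = (0, 0, 0, 10, 8)
step 4: normalize row 3 (÷10) = (0, 0, 0, 1, 3)
  row 0: subtract 9×row3 = (1, 0, 0, 0, 2)
  row 1: subtract 10×row3 = (0, 1, 0, 0, 10)
  row 2: subtract 10×row3 = (0, 0, 1, 0, 8)

pivot columns: 0, 1, 2, 3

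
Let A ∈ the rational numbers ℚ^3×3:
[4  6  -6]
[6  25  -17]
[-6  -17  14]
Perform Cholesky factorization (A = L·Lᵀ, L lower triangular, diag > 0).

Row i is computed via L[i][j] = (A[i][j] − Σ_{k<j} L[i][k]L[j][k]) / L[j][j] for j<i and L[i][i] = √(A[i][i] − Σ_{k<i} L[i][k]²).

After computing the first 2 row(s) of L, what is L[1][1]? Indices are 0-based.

L[1][1] = 4

Step 1: L[0][0] = √(4) = 2.
  L[1][0] = (6) / L[0][0] = 3.
Step 2: L[1][1] = √(16) = 4.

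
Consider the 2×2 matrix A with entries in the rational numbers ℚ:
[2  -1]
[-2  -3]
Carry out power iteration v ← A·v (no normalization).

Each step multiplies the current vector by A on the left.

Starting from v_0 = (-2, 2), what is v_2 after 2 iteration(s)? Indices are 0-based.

v_2 = (-10, 18)

v_0 = (-2, 2).
v_1 = A·v_0 = (-6, -2).
v_2 = A·v_1 = (-10, 18).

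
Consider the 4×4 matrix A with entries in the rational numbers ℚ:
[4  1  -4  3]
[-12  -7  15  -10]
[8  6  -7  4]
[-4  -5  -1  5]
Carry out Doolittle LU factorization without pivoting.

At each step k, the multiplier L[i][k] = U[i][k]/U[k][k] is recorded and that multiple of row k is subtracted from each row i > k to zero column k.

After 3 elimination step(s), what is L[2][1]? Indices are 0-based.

L[2][1] = -1

Step 1: pivot at (0,0) is 4.
  row1 ← row1 − (-3)·row0  ⇒  L[1][0]=-3, U row1=(0, -4, 3, -1)
  row2 ← row2 − (2)·row0  ⇒  L[2][0]=2, U row2=(0, 4, 1, -2)
  row3 ← row3 − (-1)·row0  ⇒  L[3][0]=-1, U row3=(0, -4, -5, 8)
Step 2: pivot at (1,1) is -4.
  row2 ← row2 − (-1)·row1  ⇒  L[2][1]=-1, U row2=(0, 0, 4, -3)
  row3 ← row3 − (1)·row1  ⇒  L[3][1]=1, U row3=(0, 0, -8, 9)
Step 3: pivot at (2,2) is 4.
  row3 ← row3 − (-2)·row2  ⇒  L[3][2]=-2, U row3=(0, 0, 0, 3)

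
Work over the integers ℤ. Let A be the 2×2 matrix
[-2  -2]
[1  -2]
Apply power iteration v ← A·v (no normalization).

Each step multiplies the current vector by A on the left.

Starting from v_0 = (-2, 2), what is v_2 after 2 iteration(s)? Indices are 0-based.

v_0 = (-2, 2).
v_1 = A·v_0 = (0, -6).
v_2 = A·v_1 = (12, 12).

v_2 = (12, 12)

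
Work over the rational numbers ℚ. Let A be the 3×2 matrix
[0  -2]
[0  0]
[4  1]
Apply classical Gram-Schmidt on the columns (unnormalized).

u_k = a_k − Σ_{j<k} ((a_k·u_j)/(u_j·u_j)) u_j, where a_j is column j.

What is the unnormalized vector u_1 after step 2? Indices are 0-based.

u_1 = (-2, 0, 0)

Step 1: u_0 = a_0 = (0, 0, 4).
Step 2: u_1 = a_1 − (1/4)·u_0 = (-2, 0, 0).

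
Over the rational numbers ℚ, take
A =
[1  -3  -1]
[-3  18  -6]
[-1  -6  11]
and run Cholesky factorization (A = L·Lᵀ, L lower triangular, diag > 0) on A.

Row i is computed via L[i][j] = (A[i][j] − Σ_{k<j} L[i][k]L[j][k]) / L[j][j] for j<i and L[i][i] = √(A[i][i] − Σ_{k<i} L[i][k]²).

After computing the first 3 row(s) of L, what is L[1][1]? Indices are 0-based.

L[1][1] = 3

Step 1: L[0][0] = √(1) = 1.
  L[1][0] = (-3) / L[0][0] = -3.
Step 2: L[1][1] = √(9) = 3.
  L[2][0] = (-1) / L[0][0] = -1.
  L[2][1] = (-9) / L[1][1] = -3.
Step 3: L[2][2] = √(1) = 1.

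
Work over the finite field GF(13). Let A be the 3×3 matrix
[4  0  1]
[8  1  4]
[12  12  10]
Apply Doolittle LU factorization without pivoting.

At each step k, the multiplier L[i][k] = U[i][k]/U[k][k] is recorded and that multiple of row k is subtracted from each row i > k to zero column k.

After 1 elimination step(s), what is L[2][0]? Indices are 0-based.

L[2][0] = 3

Step 1: pivot at (0,0) is 4.
  row1 ← row1 − (2)·row0  ⇒  L[1][0]=2, U row1=(0, 1, 2)
  row2 ← row2 − (3)·row0  ⇒  L[2][0]=3, U row2=(0, 12, 7)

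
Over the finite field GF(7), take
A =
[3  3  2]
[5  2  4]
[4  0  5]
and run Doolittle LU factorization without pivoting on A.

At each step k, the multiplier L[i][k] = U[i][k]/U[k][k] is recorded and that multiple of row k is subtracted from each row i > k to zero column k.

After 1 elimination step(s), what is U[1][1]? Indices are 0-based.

U[1][1] = 4

[col 0] pivot 3
  R1 -= 4*R0 → (0, 4, 3)  (L[1][0] := 4)
  R2 -= 6*R0 → (0, 3, 0)  (L[2][0] := 6)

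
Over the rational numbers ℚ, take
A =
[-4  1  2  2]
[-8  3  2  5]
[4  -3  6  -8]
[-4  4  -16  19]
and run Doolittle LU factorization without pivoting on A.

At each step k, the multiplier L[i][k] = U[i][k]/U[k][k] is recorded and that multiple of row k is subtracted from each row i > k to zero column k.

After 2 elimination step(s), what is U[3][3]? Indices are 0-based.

U[3][3] = 14

[col 0] pivot -4
  R1 -= 2*R0 → (0, 1, -2, 1)  (L[1][0] := 2)
  R2 -= -1*R0 → (0, -2, 8, -6)  (L[2][0] := -1)
  R3 -= 1*R0 → (0, 3, -18, 17)  (L[3][0] := 1)
[col 1] pivot 1
  R2 -= -2*R1 → (0, 0, 4, -4)  (L[2][1] := -2)
  R3 -= 3*R1 → (0, 0, -12, 14)  (L[3][1] := 3)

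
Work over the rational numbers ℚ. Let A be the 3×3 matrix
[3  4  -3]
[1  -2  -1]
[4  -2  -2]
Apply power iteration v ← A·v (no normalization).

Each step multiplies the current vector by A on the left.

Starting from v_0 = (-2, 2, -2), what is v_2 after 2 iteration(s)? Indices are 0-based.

v_0 = (-2, 2, -2).
v_1 = A·v_0 = (8, -4, -8).
v_2 = A·v_1 = (32, 24, 56).

v_2 = (32, 24, 56)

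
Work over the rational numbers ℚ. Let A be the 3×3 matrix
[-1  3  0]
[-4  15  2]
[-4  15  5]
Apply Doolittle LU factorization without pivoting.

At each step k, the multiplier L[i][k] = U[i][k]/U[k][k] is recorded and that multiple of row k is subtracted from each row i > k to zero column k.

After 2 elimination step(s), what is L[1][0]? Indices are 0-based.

k=0: U[0][0]=-1
  eliminate (1,0): mult=4, new row 1: (0, 3, 2); set L[1][0]=4
  eliminate (2,0): mult=4, new row 2: (0, 3, 5); set L[2][0]=4
k=1: U[1][1]=3
  eliminate (2,1): mult=1, new row 2: (0, 0, 3); set L[2][1]=1

L[1][0] = 4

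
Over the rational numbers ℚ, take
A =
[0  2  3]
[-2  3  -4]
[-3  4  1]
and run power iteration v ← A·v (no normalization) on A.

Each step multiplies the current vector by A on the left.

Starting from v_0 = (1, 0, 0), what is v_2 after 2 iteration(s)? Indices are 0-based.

v_0 = (1, 0, 0).
v_1 = A·v_0 = (0, -2, -3).
v_2 = A·v_1 = (-13, 6, -11).

v_2 = (-13, 6, -11)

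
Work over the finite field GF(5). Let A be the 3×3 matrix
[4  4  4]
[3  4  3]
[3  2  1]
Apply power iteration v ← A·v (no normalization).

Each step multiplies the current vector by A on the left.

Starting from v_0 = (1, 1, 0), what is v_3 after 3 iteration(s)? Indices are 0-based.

v_0 = (1, 1, 0).
v_1 = A·v_0 = (3, 2, 0).
v_2 = A·v_1 = (0, 2, 3).
v_3 = A·v_2 = (0, 2, 2).

v_3 = (0, 2, 2)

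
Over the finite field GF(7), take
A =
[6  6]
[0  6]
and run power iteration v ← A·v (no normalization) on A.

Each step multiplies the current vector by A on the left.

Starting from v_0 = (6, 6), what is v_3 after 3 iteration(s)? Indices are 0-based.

v_3 = (4, 1)

v_0 = (6, 6).
v_1 = A·v_0 = (2, 1).
v_2 = A·v_1 = (4, 6).
v_3 = A·v_2 = (4, 1).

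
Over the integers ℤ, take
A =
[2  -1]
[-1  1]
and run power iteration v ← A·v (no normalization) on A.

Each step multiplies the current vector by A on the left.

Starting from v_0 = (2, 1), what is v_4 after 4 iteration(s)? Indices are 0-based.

v_4 = (47, -29)

v_0 = (2, 1).
v_1 = A·v_0 = (3, -1).
v_2 = A·v_1 = (7, -4).
v_3 = A·v_2 = (18, -11).
v_4 = A·v_3 = (47, -29).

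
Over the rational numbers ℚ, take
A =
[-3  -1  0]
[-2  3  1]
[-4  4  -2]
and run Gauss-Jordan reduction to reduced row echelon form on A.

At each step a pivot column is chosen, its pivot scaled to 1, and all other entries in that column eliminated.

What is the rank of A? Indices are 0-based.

rank = 3

pivot(0,0)=-3: scale R0 → (1, 1/3, 0)
  clear (1,0): R1 −= (-2)R0 → (0, 11/3, 1)
  clear (2,0): R2 −= (-4)R0 → (0, 16/3, -2)
pivot(1,1)=11/3: scale R1 → (0, 1, 3/11)
  clear (0,1): R0 −= (1/3)R1 → (1, 0, -1/11)
  clear (2,1): R2 −= (16/3)R1 → (0, 0, -38/11)
pivot(2,2)=-38/11: scale R2 → (0, 0, 1)
  clear (0,2): R0 −= (-1/11)R2 → (1, 0, 0)
  clear (1,2): R1 −= (3/11)R2 → (0, 1, 0)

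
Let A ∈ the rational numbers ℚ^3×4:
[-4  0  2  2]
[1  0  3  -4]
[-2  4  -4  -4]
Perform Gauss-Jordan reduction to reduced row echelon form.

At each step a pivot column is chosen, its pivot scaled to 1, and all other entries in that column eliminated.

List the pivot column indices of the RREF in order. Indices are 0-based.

pivot(0,0)=-4: scale R0 → (1, 0, -1/2, -1/2)
  clear (1,0): R1 −= (1)R0 → (0, 0, 7/2, -7/2)
  clear (2,0): R2 −= (-2)R0 → (0, 4, -5, -5)
pivot(1,1): swap R1↔R2
pivot(1,1)=4: scale R1 → (0, 1, -5/4, -5/4)
pivot(2,2)=7/2: scale R2 → (0, 0, 1, -1)
  clear (0,2): R0 −= (-1/2)R2 → (1, 0, 0, -1)
  clear (1,2): R1 −= (-5/4)R2 → (0, 1, 0, -5/2)

pivot columns: 0, 1, 2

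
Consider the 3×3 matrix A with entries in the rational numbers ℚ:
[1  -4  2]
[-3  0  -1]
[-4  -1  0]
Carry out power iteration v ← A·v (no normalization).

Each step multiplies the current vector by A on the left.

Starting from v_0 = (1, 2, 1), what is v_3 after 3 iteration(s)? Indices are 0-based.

v_0 = (1, 2, 1).
v_1 = A·v_0 = (-5, -4, -6).
v_2 = A·v_1 = (-1, 21, 24).
v_3 = A·v_2 = (-37, -21, -17).

v_3 = (-37, -21, -17)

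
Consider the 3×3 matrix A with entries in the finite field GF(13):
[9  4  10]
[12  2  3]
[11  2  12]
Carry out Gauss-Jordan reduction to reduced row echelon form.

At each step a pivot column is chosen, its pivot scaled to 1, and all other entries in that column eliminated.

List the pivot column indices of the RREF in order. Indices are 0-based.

pivot columns: 0, 1, 2

step 1: normalize row 0 (÷9) = (1, 12, 4)
  row 1: subtract 12×row0 = (0, 1, 7)
  row 2: subtract 11×row0 = (0, 0, 7)
step 2: normalize row 1 (÷1) = (0, 1, 7)
  row 0: subtract 12×row1 = (1, 0, 11)
step 3: normalize row 2 (÷7) = (0, 0, 1)
  row 0: subtract 11×row2 = (1, 0, 0)
  row 1: subtract 7×row2 = (0, 1, 0)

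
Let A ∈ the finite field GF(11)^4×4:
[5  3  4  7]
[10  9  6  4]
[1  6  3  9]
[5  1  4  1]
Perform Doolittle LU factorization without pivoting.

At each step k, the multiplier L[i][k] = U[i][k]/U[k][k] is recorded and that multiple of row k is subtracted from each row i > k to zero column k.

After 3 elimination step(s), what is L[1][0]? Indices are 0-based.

Step 1: pivot at (0,0) is 5.
  row1 ← row1 − (2)·row0  ⇒  L[1][0]=2, U row1=(0, 3, 9, 1)
  row2 ← row2 − (9)·row0  ⇒  L[2][0]=9, U row2=(0, 1, 0, 1)
  row3 ← row3 − (1)·row0  ⇒  L[3][0]=1, U row3=(0, 9, 0, 5)
Step 2: pivot at (1,1) is 3.
  row2 ← row2 − (4)·row1  ⇒  L[2][1]=4, U row2=(0, 0, 8, 8)
  row3 ← row3 − (3)·row1  ⇒  L[3][1]=3, U row3=(0, 0, 6, 2)
Step 3: pivot at (2,2) is 8.
  row3 ← row3 − (9)·row2  ⇒  L[3][2]=9, U row3=(0, 0, 0, 7)

L[1][0] = 2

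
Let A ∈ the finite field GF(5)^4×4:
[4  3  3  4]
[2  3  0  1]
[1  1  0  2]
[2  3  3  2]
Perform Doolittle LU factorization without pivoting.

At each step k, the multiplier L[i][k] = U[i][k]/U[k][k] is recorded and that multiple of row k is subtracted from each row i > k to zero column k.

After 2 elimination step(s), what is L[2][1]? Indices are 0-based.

k=0: U[0][0]=4
  eliminate (1,0): mult=3, new row 1: (0, 4, 1, 4); set L[1][0]=3
  eliminate (2,0): mult=4, new row 2: (0, 4, 3, 1); set L[2][0]=4
  eliminate (3,0): mult=3, new row 3: (0, 4, 4, 0); set L[3][0]=3
k=1: U[1][1]=4
  eliminate (2,1): mult=1, new row 2: (0, 0, 2, 2); set L[2][1]=1
  eliminate (3,1): mult=1, new row 3: (0, 0, 3, 1); set L[3][1]=1

L[2][1] = 1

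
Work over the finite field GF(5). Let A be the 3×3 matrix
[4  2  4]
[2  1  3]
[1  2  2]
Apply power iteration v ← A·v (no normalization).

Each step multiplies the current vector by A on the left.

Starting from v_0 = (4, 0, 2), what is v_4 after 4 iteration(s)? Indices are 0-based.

v_0 = (4, 0, 2).
v_1 = A·v_0 = (4, 4, 3).
v_2 = A·v_1 = (1, 1, 3).
v_3 = A·v_2 = (3, 2, 4).
v_4 = A·v_3 = (2, 0, 0).

v_4 = (2, 0, 0)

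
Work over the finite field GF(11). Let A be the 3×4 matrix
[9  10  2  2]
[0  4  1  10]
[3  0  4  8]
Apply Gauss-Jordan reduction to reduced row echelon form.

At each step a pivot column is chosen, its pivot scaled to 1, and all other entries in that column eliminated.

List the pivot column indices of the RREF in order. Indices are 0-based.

step 1: normalize row 0 (÷9) = (1, 6, 10, 10)
  row 2: subtract 3×row0 = (0, 4, 7, 0)
step 2: normalize row 1 (÷4) = (0, 1, 3, 8)
  row 0: subtract 6×row1 = (1, 0, 3, 6)
  row 2: subtract 4×row1 = (0, 0, 6, 1)
step 3: normalize row 2 (÷6) = (0, 0, 1, 2)
  row 0: subtract 3×row2 = (1, 0, 0, 0)
  row 1: subtract 3×row2 = (0, 1, 0, 2)

pivot columns: 0, 1, 2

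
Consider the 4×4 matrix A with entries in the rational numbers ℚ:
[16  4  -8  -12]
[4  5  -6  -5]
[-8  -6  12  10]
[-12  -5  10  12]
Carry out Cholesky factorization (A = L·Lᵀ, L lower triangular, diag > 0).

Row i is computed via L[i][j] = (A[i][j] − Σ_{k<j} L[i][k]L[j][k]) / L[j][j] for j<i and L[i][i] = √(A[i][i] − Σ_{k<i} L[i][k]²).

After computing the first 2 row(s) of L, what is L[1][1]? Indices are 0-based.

L[1][1] = 2

Step 1: L[0][0] = √(16) = 4.
  L[1][0] = (4) / L[0][0] = 1.
Step 2: L[1][1] = √(4) = 2.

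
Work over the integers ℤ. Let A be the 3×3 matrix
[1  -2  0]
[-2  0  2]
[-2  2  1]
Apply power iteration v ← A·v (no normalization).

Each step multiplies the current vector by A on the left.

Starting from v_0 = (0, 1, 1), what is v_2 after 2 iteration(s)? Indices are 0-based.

v_0 = (0, 1, 1).
v_1 = A·v_0 = (-2, 2, 3).
v_2 = A·v_1 = (-6, 10, 11).

v_2 = (-6, 10, 11)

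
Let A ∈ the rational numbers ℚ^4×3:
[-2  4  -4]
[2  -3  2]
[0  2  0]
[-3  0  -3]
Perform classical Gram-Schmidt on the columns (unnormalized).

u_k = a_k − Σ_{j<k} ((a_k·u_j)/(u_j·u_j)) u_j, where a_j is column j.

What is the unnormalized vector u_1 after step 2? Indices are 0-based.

Step 1: u_0 = a_0 = (-2, 2, 0, -3).
Step 2: u_1 = a_1 − (-14/17)·u_0 = (40/17, -23/17, 2, -42/17).

u_1 = (40/17, -23/17, 2, -42/17)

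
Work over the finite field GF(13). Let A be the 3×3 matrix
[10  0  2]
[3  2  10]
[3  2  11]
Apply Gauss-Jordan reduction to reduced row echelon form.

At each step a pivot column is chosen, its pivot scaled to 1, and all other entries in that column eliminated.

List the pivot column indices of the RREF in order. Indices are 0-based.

pivot columns: 0, 1, 2

step 1: normalize row 0 (÷10) = (1, 0, 8)
  row 1: subtract 3×row0 = (0, 2, 12)
  row 2: subtract 3×row0 = (0, 2, 0)
step 2: normalize row 1 (÷2) = (0, 1, 6)
  row 2: subtract 2×row1 = (0, 0, 1)
step 3: normalize row 2 (÷1) = (0, 0, 1)
  row 0: subtract 8×row2 = (1, 0, 0)
  row 1: subtract 6×row2 = (0, 1, 0)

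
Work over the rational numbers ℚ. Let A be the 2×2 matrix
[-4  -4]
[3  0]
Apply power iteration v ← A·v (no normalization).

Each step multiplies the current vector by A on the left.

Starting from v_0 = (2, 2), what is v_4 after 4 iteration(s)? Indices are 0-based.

v_0 = (2, 2).
v_1 = A·v_0 = (-16, 6).
v_2 = A·v_1 = (40, -48).
v_3 = A·v_2 = (32, 120).
v_4 = A·v_3 = (-608, 96).

v_4 = (-608, 96)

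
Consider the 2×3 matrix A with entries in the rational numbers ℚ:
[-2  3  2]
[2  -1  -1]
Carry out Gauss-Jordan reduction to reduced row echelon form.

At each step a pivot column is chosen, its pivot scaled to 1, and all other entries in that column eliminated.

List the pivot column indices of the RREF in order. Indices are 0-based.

step 1: normalize row 0 (÷-2) = (1, -3/2, -1)
  row 1: subtract 2×row0 = (0, 2, 1)
step 2: normalize row 1 (÷2) = (0, 1, 1/2)
  row 0: subtract -3/2×row1 = (1, 0, -1/4)

pivot columns: 0, 1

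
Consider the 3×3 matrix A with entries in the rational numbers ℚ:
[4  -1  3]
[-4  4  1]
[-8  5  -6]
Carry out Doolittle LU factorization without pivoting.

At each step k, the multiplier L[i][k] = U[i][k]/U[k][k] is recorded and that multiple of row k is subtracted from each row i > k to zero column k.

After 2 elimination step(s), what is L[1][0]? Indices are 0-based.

[col 0] pivot 4
  R1 -= -1*R0 → (0, 3, 4)  (L[1][0] := -1)
  R2 -= -2*R0 → (0, 3, 0)  (L[2][0] := -2)
[col 1] pivot 3
  R2 -= 1*R1 → (0, 0, -4)  (L[2][1] := 1)

L[1][0] = -1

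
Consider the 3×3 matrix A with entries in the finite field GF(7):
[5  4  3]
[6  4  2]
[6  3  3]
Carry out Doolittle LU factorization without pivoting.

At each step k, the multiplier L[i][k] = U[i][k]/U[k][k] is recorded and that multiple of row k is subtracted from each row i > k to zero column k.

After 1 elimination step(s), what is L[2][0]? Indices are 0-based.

L[2][0] = 4

[col 0] pivot 5
  R1 -= 4*R0 → (0, 2, 4)  (L[1][0] := 4)
  R2 -= 4*R0 → (0, 1, 5)  (L[2][0] := 4)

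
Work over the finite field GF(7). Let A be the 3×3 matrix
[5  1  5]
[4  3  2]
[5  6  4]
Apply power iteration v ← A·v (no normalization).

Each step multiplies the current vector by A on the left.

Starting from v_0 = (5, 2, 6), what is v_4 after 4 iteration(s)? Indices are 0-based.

v_4 = (1, 0, 2)

v_0 = (5, 2, 6).
v_1 = A·v_0 = (1, 3, 5).
v_2 = A·v_1 = (5, 2, 1).
v_3 = A·v_2 = (4, 0, 6).
v_4 = A·v_3 = (1, 0, 2).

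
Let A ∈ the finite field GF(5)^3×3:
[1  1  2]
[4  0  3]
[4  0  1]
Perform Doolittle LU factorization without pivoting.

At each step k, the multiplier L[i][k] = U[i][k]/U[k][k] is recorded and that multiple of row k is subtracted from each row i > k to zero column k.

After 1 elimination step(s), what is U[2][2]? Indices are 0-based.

Step 1: pivot at (0,0) is 1.
  row1 ← row1 − (4)·row0  ⇒  L[1][0]=4, U row1=(0, 1, 0)
  row2 ← row2 − (4)·row0  ⇒  L[2][0]=4, U row2=(0, 1, 3)

U[2][2] = 3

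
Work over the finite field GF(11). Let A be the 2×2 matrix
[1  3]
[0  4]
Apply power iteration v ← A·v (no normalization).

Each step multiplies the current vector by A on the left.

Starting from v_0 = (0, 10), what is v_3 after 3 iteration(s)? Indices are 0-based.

v_0 = (0, 10).
v_1 = A·v_0 = (8, 7).
v_2 = A·v_1 = (7, 6).
v_3 = A·v_2 = (3, 2).

v_3 = (3, 2)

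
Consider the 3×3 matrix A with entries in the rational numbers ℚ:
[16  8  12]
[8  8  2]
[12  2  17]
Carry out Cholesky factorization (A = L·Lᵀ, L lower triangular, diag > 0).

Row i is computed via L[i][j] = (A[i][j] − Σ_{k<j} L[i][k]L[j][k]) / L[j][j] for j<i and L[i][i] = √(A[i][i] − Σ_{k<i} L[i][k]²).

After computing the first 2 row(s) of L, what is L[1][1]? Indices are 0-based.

L[1][1] = 2

Step 1: L[0][0] = √(16) = 4.
  L[1][0] = (8) / L[0][0] = 2.
Step 2: L[1][1] = √(4) = 2.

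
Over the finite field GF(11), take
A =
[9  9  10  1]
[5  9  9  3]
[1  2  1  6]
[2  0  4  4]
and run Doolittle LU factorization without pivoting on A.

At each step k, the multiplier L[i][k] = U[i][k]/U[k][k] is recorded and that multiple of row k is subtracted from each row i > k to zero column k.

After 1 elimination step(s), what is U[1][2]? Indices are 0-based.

Step 1: pivot at (0,0) is 9.
  row1 ← row1 − (3)·row0  ⇒  L[1][0]=3, U row1=(0, 4, 1, 0)
  row2 ← row2 − (5)·row0  ⇒  L[2][0]=5, U row2=(0, 1, 6, 1)
  row3 ← row3 − (10)·row0  ⇒  L[3][0]=10, U row3=(0, 9, 3, 5)

U[1][2] = 1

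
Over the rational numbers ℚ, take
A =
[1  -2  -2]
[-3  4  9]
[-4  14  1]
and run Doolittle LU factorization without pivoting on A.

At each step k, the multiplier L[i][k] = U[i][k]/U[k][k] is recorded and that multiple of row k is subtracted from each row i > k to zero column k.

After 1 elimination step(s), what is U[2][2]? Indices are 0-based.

[col 0] pivot 1
  R1 -= -3*R0 → (0, -2, 3)  (L[1][0] := -3)
  R2 -= -4*R0 → (0, 6, -7)  (L[2][0] := -4)

U[2][2] = -7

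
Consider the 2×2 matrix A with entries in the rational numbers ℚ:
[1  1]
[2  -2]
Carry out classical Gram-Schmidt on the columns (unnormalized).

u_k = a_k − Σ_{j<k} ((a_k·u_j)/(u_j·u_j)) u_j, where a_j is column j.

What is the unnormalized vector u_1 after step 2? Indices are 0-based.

u_1 = (8/5, -4/5)

Step 1: u_0 = a_0 = (1, 2).
Step 2: u_1 = a_1 − (-3/5)·u_0 = (8/5, -4/5).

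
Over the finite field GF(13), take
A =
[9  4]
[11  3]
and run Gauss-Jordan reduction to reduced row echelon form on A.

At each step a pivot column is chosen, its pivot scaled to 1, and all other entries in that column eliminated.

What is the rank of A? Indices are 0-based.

[1] R0 /= 9  ⇒  (1, 12)
     R1 -= 11·R0  ⇒  (0, 1)
[2] R1 /= 1  ⇒  (0, 1)
     R0 -= 12·R1  ⇒  (1, 0)

rank = 2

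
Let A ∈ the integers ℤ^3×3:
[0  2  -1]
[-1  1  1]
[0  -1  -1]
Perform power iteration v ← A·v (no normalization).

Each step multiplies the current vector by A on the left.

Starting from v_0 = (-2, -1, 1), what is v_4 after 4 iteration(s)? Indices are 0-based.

v_0 = (-2, -1, 1).
v_1 = A·v_0 = (-3, 2, 0).
v_2 = A·v_1 = (4, 5, -2).
v_3 = A·v_2 = (12, -1, -3).
v_4 = A·v_3 = (1, -16, 4).

v_4 = (1, -16, 4)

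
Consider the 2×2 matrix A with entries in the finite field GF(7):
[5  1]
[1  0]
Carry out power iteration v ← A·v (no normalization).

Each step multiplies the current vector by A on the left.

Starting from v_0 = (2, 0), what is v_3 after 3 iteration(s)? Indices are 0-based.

v_0 = (2, 0).
v_1 = A·v_0 = (3, 2).
v_2 = A·v_1 = (3, 3).
v_3 = A·v_2 = (4, 3).

v_3 = (4, 3)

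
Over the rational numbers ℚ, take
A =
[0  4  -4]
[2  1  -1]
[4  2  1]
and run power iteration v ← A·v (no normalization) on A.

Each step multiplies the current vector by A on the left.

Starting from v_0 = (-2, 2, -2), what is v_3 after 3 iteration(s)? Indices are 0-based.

v_0 = (-2, 2, -2).
v_1 = A·v_0 = (16, 0, -6).
v_2 = A·v_1 = (24, 38, 58).
v_3 = A·v_2 = (-80, 28, 230).

v_3 = (-80, 28, 230)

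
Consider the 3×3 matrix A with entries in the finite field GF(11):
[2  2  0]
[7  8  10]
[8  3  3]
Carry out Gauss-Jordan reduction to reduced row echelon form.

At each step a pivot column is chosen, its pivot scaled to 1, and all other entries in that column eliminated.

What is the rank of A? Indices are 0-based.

step 1: normalize row 0 (÷2) = (1, 1, 0)
  row 1: subtract 7×row0 = (0, 1, 10)
  row 2: subtract 8×row0 = (0, 6, 3)
step 2: normalize row 1 (÷1) = (0, 1, 10)
  row 0: subtract 1×row1 = (1, 0, 1)
  row 2: subtract 6×row1 = (0, 0, 9)
step 3: normalize row 2 (÷9) = (0, 0, 1)
  row 0: subtract 1×row2 = (1, 0, 0)
  row 1: subtract 10×row2 = (0, 1, 0)

rank = 3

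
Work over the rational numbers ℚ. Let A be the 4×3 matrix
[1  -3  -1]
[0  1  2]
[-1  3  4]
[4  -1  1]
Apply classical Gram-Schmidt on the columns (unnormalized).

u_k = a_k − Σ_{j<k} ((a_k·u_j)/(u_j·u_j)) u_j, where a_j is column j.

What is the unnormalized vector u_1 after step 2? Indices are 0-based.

Step 1: u_0 = a_0 = (1, 0, -1, 4).
Step 2: u_1 = a_1 − (-5/9)·u_0 = (-22/9, 1, 22/9, 11/9).

u_1 = (-22/9, 1, 22/9, 11/9)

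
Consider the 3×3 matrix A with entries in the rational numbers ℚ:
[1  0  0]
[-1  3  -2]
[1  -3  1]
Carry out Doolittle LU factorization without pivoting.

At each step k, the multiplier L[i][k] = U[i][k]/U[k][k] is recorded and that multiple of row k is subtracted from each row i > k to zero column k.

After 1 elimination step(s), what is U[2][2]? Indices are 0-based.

U[2][2] = 1

[col 0] pivot 1
  R1 -= -1*R0 → (0, 3, -2)  (L[1][0] := -1)
  R2 -= 1*R0 → (0, -3, 1)  (L[2][0] := 1)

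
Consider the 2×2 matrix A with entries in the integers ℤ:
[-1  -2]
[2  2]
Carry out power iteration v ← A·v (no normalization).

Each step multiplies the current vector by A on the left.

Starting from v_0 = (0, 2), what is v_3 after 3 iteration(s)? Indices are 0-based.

v_3 = (4, -8)

v_0 = (0, 2).
v_1 = A·v_0 = (-4, 4).
v_2 = A·v_1 = (-4, 0).
v_3 = A·v_2 = (4, -8).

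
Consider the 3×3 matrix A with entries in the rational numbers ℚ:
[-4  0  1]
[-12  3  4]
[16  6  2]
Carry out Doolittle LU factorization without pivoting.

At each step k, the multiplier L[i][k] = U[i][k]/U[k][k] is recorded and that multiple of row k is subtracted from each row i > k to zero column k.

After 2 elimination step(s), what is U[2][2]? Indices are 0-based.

U[2][2] = 4

[col 0] pivot -4
  R1 -= 3*R0 → (0, 3, 1)  (L[1][0] := 3)
  R2 -= -4*R0 → (0, 6, 6)  (L[2][0] := -4)
[col 1] pivot 3
  R2 -= 2*R1 → (0, 0, 4)  (L[2][1] := 2)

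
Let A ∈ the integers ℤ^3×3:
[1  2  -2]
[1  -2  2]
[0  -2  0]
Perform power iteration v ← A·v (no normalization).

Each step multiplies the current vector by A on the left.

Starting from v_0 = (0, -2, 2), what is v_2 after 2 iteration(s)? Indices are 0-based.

v_0 = (0, -2, 2).
v_1 = A·v_0 = (-8, 8, 4).
v_2 = A·v_1 = (0, -16, -16).

v_2 = (0, -16, -16)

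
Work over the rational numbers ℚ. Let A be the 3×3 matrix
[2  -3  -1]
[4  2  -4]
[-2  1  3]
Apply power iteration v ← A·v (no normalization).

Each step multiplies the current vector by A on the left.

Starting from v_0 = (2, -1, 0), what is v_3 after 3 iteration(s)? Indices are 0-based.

v_0 = (2, -1, 0).
v_1 = A·v_0 = (7, 6, -5).
v_2 = A·v_1 = (1, 60, -23).
v_3 = A·v_2 = (-155, 216, -11).

v_3 = (-155, 216, -11)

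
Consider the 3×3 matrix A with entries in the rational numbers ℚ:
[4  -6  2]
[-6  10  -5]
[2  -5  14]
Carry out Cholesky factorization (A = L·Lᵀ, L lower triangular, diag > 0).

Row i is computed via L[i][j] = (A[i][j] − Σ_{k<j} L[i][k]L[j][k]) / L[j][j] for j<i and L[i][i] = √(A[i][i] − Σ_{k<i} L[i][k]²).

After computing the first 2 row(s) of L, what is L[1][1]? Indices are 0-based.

Step 1: L[0][0] = √(4) = 2.
  L[1][0] = (-6) / L[0][0] = -3.
Step 2: L[1][1] = √(1) = 1.

L[1][1] = 1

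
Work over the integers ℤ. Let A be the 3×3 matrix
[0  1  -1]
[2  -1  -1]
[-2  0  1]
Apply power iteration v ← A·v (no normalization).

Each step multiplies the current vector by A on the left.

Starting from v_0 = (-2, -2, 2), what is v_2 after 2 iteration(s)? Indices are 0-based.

v_2 = (-10, -10, 14)

v_0 = (-2, -2, 2).
v_1 = A·v_0 = (-4, -4, 6).
v_2 = A·v_1 = (-10, -10, 14).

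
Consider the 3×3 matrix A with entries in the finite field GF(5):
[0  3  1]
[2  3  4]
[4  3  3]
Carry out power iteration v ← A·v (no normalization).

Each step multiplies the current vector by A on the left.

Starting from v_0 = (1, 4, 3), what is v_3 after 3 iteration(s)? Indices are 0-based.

v_3 = (2, 2, 0)

v_0 = (1, 4, 3).
v_1 = A·v_0 = (0, 1, 0).
v_2 = A·v_1 = (3, 3, 3).
v_3 = A·v_2 = (2, 2, 0).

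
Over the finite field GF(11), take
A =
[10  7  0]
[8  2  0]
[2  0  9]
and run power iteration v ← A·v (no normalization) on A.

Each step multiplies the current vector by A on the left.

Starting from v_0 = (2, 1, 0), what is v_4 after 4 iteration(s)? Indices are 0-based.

v_4 = (4, 6, 5)

v_0 = (2, 1, 0).
v_1 = A·v_0 = (5, 7, 4).
v_2 = A·v_1 = (0, 10, 2).
v_3 = A·v_2 = (4, 9, 7).
v_4 = A·v_3 = (4, 6, 5).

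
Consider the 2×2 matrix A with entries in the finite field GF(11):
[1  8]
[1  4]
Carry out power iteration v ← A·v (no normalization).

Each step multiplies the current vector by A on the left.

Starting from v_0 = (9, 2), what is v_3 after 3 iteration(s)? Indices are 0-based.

v_3 = (3, 5)

v_0 = (9, 2).
v_1 = A·v_0 = (3, 6).
v_2 = A·v_1 = (7, 5).
v_3 = A·v_2 = (3, 5).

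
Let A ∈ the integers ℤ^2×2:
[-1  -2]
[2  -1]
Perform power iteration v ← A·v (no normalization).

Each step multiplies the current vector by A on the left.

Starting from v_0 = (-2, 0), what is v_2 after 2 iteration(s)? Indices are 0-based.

v_2 = (6, 8)

v_0 = (-2, 0).
v_1 = A·v_0 = (2, -4).
v_2 = A·v_1 = (6, 8).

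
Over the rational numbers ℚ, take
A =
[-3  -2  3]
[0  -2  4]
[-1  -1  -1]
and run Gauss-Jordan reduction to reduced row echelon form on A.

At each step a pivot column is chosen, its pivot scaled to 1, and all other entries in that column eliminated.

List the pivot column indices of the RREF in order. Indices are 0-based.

pivot columns: 0, 1, 2

step 1: normalize row 0 (÷-3) = (1, 2/3, -1)
  row 2: subtract -1×row0 = (0, -1/3, -2)
step 2: normalize row 1 (÷-2) = (0, 1, -2)
  row 0: subtract 2/3×row1 = (1, 0, 1/3)
  row 2: subtract -1/3×row1 = (0, 0, -8/3)
step 3: normalize row 2 (÷-8/3) = (0, 0, 1)
  row 0: subtract 1/3×row2 = (1, 0, 0)
  row 1: subtract -2×row2 = (0, 1, 0)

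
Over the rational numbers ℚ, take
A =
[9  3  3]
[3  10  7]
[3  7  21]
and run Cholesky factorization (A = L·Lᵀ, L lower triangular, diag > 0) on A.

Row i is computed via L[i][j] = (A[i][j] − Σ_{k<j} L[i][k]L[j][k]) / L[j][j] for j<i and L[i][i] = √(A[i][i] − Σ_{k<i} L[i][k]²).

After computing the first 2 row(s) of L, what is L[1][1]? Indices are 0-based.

Step 1: L[0][0] = √(9) = 3.
  L[1][0] = (3) / L[0][0] = 1.
Step 2: L[1][1] = √(9) = 3.

L[1][1] = 3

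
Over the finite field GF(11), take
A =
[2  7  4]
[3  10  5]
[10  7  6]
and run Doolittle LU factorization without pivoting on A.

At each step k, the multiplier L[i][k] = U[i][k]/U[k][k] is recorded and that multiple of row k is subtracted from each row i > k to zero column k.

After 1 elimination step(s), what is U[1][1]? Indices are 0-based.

[col 0] pivot 2
  R1 -= 7*R0 → (0, 5, 10)  (L[1][0] := 7)
  R2 -= 5*R0 → (0, 5, 8)  (L[2][0] := 5)

U[1][1] = 5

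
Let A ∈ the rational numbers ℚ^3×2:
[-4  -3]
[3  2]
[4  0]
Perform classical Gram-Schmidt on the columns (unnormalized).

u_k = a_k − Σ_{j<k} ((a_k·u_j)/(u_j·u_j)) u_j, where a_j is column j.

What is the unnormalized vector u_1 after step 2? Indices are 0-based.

Step 1: u_0 = a_0 = (-4, 3, 4).
Step 2: u_1 = a_1 − (18/41)·u_0 = (-51/41, 28/41, -72/41).

u_1 = (-51/41, 28/41, -72/41)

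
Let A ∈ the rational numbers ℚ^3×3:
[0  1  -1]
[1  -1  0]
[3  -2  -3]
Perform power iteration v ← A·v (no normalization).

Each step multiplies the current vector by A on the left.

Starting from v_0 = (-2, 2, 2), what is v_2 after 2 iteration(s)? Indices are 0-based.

v_2 = (12, 4, 56)

v_0 = (-2, 2, 2).
v_1 = A·v_0 = (0, -4, -16).
v_2 = A·v_1 = (12, 4, 56).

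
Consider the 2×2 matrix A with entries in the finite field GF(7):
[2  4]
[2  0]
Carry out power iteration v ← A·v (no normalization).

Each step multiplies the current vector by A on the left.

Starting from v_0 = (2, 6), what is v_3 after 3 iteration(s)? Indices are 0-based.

v_3 = (4, 4)

v_0 = (2, 6).
v_1 = A·v_0 = (0, 4).
v_2 = A·v_1 = (2, 0).
v_3 = A·v_2 = (4, 4).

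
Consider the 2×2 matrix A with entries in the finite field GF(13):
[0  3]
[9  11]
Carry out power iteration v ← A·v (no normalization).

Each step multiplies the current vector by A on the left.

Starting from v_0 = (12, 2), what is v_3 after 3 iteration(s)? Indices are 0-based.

v_0 = (12, 2).
v_1 = A·v_0 = (6, 0).
v_2 = A·v_1 = (0, 2).
v_3 = A·v_2 = (6, 9).

v_3 = (6, 9)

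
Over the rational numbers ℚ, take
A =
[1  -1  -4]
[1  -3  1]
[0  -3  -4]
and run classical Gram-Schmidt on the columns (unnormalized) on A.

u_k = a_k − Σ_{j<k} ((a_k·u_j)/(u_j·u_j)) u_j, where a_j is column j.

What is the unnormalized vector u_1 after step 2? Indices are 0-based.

u_1 = (1, -1, -3)

Step 1: u_0 = a_0 = (1, 1, 0).
Step 2: u_1 = a_1 − (-2)·u_0 = (1, -1, -3).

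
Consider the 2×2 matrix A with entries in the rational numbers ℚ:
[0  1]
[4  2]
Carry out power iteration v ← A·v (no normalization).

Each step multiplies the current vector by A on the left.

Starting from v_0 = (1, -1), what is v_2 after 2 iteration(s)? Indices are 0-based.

v_2 = (2, 0)

v_0 = (1, -1).
v_1 = A·v_0 = (-1, 2).
v_2 = A·v_1 = (2, 0).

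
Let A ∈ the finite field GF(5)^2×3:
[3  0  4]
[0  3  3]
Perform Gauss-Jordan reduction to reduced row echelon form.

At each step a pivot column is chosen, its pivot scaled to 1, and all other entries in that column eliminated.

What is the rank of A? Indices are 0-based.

rank = 2

[1] R0 /= 3  ⇒  (1, 0, 3)
[2] R1 /= 3  ⇒  (0, 1, 1)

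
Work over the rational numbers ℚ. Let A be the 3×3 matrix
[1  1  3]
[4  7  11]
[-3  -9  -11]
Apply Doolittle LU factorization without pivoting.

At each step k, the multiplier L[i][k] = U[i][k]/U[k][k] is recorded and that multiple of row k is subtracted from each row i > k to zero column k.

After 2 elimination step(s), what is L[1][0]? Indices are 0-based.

Step 1: pivot at (0,0) is 1.
  row1 ← row1 − (4)·row0  ⇒  L[1][0]=4, U row1=(0, 3, -1)
  row2 ← row2 − (-3)·row0  ⇒  L[2][0]=-3, U row2=(0, -6, -2)
Step 2: pivot at (1,1) is 3.
  row2 ← row2 − (-2)·row1  ⇒  L[2][1]=-2, U row2=(0, 0, -4)

L[1][0] = 4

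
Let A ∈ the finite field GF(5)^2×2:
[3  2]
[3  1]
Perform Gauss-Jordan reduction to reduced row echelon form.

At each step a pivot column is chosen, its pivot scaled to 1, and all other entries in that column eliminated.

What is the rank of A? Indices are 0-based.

rank = 2

pivot(0,0)=3: scale R0 → (1, 4)
  clear (1,0): R1 −= (3)R0 → (0, 4)
pivot(1,1)=4: scale R1 → (0, 1)
  clear (0,1): R0 −= (4)R1 → (1, 0)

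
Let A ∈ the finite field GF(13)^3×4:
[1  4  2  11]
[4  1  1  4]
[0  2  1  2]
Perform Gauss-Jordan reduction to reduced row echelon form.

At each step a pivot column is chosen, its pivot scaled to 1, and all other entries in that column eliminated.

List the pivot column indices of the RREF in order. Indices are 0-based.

pivot columns: 0, 1, 2

pivot(0,0)=1: scale R0 → (1, 4, 2, 11)
  clear (1,0): R1 −= (4)R0 → (0, 11, 6, 12)
pivot(1,1)=11: scale R1 → (0, 1, 10, 7)
  clear (0,1): R0 −= (4)R1 → (1, 0, 1, 9)
  clear (2,1): R2 −= (2)R1 → (0, 0, 7, 1)
pivot(2,2)=7: scale R2 → (0, 0, 1, 2)
  clear (0,2): R0 −= (1)R2 → (1, 0, 0, 7)
  clear (1,2): R1 −= (10)R2 → (0, 1, 0, 0)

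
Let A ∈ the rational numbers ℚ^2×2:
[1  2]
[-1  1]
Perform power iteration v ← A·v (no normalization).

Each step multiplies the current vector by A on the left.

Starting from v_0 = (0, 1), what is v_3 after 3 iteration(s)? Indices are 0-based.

v_0 = (0, 1).
v_1 = A·v_0 = (2, 1).
v_2 = A·v_1 = (4, -1).
v_3 = A·v_2 = (2, -5).

v_3 = (2, -5)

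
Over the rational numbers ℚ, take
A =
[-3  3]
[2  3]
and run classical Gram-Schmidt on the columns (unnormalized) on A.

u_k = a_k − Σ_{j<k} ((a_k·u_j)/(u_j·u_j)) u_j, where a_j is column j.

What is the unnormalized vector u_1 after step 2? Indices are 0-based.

u_1 = (30/13, 45/13)

Step 1: u_0 = a_0 = (-3, 2).
Step 2: u_1 = a_1 − (-3/13)·u_0 = (30/13, 45/13).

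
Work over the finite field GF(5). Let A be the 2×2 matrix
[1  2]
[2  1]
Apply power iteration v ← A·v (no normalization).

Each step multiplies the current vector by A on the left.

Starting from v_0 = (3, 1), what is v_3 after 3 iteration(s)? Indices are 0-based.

v_0 = (3, 1).
v_1 = A·v_0 = (0, 2).
v_2 = A·v_1 = (4, 2).
v_3 = A·v_2 = (3, 0).

v_3 = (3, 0)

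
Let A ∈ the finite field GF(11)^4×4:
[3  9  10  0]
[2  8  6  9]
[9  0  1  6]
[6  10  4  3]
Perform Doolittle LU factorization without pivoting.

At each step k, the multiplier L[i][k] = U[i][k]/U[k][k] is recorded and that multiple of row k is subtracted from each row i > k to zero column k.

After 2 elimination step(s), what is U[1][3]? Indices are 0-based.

[col 0] pivot 3
  R1 -= 8*R0 → (0, 2, 3, 9)  (L[1][0] := 8)
  R2 -= 3*R0 → (0, 6, 4, 6)  (L[2][0] := 3)
  R3 -= 2*R0 → (0, 3, 6, 3)  (L[3][0] := 2)
[col 1] pivot 2
  R2 -= 3*R1 → (0, 0, 6, 1)  (L[2][1] := 3)
  R3 -= 7*R1 → (0, 0, 7, 6)  (L[3][1] := 7)

U[1][3] = 9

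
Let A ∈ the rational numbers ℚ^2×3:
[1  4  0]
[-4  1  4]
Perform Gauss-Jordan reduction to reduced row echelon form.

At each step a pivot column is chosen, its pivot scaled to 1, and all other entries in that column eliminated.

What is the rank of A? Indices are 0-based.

step 1: normalize row 0 (÷1) = (1, 4, 0)
  row 1: subtract -4×row0 = (0, 17, 4)
step 2: normalize row 1 (÷17) = (0, 1, 4/17)
  row 0: subtract 4×row1 = (1, 0, -16/17)

rank = 2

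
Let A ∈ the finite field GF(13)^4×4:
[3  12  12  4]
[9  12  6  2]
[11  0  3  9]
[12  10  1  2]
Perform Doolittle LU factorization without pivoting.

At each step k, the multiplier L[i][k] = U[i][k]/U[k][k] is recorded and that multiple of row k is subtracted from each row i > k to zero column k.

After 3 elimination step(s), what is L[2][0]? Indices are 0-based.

Step 1: pivot at (0,0) is 3.
  row1 ← row1 − (3)·row0  ⇒  L[1][0]=3, U row1=(0, 2, 9, 3)
  row2 ← row2 − (8)·row0  ⇒  L[2][0]=8, U row2=(0, 8, 11, 3)
  row3 ← row3 − (4)·row0  ⇒  L[3][0]=4, U row3=(0, 1, 5, 12)
Step 2: pivot at (1,1) is 2.
  row2 ← row2 − (4)·row1  ⇒  L[2][1]=4, U row2=(0, 0, 1, 4)
  row3 ← row3 − (7)·row1  ⇒  L[3][1]=7, U row3=(0, 0, 7, 4)
Step 3: pivot at (2,2) is 1.
  row3 ← row3 − (7)·row2  ⇒  L[3][2]=7, U row3=(0, 0, 0, 2)

L[2][0] = 8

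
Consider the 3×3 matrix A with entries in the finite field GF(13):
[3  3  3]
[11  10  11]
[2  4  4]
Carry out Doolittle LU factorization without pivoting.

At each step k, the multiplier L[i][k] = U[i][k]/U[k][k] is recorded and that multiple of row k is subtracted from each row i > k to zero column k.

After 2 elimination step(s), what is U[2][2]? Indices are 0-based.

U[2][2] = 2

Step 1: pivot at (0,0) is 3.
  row1 ← row1 − (8)·row0  ⇒  L[1][0]=8, U row1=(0, 12, 0)
  row2 ← row2 − (5)·row0  ⇒  L[2][0]=5, U row2=(0, 2, 2)
Step 2: pivot at (1,1) is 12.
  row2 ← row2 − (11)·row1  ⇒  L[2][1]=11, U row2=(0, 0, 2)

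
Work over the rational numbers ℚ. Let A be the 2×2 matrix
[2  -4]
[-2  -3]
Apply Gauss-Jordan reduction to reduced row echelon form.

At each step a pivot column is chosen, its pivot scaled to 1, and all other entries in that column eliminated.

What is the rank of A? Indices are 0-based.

[1] R0 /= 2  ⇒  (1, -2)
     R1 -= -2·R0  ⇒  (0, -7)
[2] R1 /= -7  ⇒  (0, 1)
     R0 -= -2·R1  ⇒  (1, 0)

rank = 2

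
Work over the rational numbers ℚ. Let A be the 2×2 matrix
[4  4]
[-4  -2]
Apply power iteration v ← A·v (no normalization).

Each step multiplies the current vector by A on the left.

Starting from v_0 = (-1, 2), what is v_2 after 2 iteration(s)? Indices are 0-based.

v_2 = (16, -16)

v_0 = (-1, 2).
v_1 = A·v_0 = (4, 0).
v_2 = A·v_1 = (16, -16).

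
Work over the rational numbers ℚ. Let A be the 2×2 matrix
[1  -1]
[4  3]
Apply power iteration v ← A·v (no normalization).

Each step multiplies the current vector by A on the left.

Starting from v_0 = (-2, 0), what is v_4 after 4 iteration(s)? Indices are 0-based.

v_4 = (110, -64)

v_0 = (-2, 0).
v_1 = A·v_0 = (-2, -8).
v_2 = A·v_1 = (6, -32).
v_3 = A·v_2 = (38, -72).
v_4 = A·v_3 = (110, -64).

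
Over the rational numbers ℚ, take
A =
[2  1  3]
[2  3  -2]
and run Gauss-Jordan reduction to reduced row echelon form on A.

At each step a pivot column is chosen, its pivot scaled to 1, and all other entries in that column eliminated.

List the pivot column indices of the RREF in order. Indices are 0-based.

pivot columns: 0, 1

step 1: normalize row 0 (÷2) = (1, 1/2, 3/2)
  row 1: subtract 2×row0 = (0, 2, -5)
step 2: normalize row 1 (÷2) = (0, 1, -5/2)
  row 0: subtract 1/2×row1 = (1, 0, 11/4)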